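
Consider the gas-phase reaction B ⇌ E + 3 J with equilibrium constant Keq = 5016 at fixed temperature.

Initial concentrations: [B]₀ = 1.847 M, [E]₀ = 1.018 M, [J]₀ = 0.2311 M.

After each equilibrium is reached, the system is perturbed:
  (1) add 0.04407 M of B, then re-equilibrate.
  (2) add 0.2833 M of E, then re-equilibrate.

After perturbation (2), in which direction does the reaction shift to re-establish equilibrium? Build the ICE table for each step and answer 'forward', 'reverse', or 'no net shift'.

Direction: reverse

Q₀ = 0.006803 vs Keq = 5016 ⇒ Q<K, forward
Step 1:
                    B           E           J
  Initial       1.847       1.018      0.2311
  Change       -1.755       1.755       5.266
  Equil       0.09182       2.773       5.497
  solve Keq expr → x = 1.755; check Q = 5016
Then add 0.04407 M of B.
Step 2:
                    B           E           J
  Initial      0.1359       2.773       5.497
  Change     -0.03708     0.03708      0.1112
  Equil       0.09881        2.81       5.608
  solve Keq expr → x = 0.03708; check Q = 5016
Then add 0.2833 M of E.
Step 3:
                    B           E           J
  Initial     0.09881       3.094       5.608
  Change     0.008242   -0.008242    -0.02473
  Equil         0.107       3.085       5.583
  solve Keq expr → x = -0.008242; check Q = 5016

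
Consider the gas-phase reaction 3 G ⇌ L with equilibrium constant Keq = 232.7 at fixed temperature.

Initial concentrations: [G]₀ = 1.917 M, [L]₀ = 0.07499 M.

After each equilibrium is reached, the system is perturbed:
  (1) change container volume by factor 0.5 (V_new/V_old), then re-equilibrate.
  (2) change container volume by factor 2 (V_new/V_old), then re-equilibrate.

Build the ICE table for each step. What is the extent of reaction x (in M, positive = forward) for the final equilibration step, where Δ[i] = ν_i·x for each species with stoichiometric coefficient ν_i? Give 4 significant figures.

Q₀ = 0.01064 vs Keq = 232.7 ⇒ Q<K, forward
Step 1:
                   G          L
  init         1.917    0.07499
  Δ           -1.775     0.5917
  eq           0.142     0.6666
  solve Keq expr → x = 0.5917; check Q = 232.7
Then change container volume by factor 0.5 (V_new/V_old).
Step 2:
                   G          L
  init        0.2841      1.333
  Δ          -0.1036    0.03453
  eq          0.1805      1.368
  solve Keq expr → x = 0.03453; check Q = 232.7
Then change container volume by factor 2 (V_new/V_old).
Step 3:
                   G          L
  init       0.09024     0.6839
  Δ          0.05179   -0.01726
  eq           0.142     0.6666
  solve Keq expr → x = -0.01726; check Q = 232.7

x = -0.01726 M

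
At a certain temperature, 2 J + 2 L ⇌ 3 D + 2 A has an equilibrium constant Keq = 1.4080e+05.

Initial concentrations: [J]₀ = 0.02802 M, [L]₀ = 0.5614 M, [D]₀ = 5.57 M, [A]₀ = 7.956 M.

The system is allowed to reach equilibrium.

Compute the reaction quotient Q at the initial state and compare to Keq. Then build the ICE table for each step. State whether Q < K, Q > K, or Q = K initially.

Q₀ = 4.4205e+07; Q > K (proceeds reverse)

Q₀ = 4.4205e+07 vs Keq = 1.4080e+05 ⇒ Q>K, reverse
Step 1:
                   J          L          D          A
  init       0.02802     0.5614       5.57      7.956
  Δ           0.2642     0.2642    -0.3963    -0.2642
  eq          0.2922     0.8256      5.174      7.692
  solve Keq expr → x = -0.1321; check Q = 1.4080e+05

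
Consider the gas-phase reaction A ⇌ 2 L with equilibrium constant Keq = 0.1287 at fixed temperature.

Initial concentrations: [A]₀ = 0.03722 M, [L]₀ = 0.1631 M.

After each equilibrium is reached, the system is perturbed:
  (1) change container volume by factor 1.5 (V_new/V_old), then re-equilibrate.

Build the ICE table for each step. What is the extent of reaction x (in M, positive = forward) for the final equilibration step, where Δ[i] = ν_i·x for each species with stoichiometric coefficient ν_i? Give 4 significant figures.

x = 0.005029 M

Q₀ = 0.7147 vs Keq = 0.1287 ⇒ Q>K, reverse
Step 1:
                   A          L
  I          0.03722     0.1631
  C          0.03376   -0.06752
  E          0.07098    0.09558
  solve Keq expr → x = -0.03376; check Q = 0.1287
Then change container volume by factor 1.5 (V_new/V_old).
Step 2:
                   A          L
  I          0.04732    0.06372
  C        -0.005029    0.01006
  E          0.04229    0.07378
  solve Keq expr → x = 0.005029; check Q = 0.1287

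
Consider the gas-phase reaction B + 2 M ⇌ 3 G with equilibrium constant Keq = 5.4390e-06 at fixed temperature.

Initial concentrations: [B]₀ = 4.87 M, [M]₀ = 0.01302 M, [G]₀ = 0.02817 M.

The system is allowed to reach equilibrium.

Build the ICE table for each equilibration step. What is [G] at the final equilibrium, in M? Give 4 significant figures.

[G]_eq = 0.002872 M

Q₀ = 0.02708 vs Keq = 5.4390e-06 ⇒ Q>K, reverse
Step 1:
                   B          M          G
  Initial       4.87    0.01302    0.02817
  Change    0.008433    0.01687    -0.0253
  Equil        4.878    0.02989   0.002872
  solve Keq expr → x = -0.008433; check Q = 5.4390e-06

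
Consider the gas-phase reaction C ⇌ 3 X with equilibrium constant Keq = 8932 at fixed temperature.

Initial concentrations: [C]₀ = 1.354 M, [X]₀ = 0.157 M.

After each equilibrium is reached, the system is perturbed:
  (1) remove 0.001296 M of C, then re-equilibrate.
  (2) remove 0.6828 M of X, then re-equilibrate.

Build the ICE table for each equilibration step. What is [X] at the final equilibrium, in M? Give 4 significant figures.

[X]_eq = 3.518 M

Q₀ = 0.002858 vs Keq = 8932 ⇒ Q<K, forward
Step 1:
                   C          X
  Initial      1.354      0.157
  Change      -1.346      4.037
  Equil      0.00826      4.194
  solve Keq expr → x = 1.346; check Q = 8932
Then remove 0.001296 M of C.
Step 2:
                   C          X
  Initial   0.006964      4.194
  Change    0.001273   -0.00382
  Equil     0.008238       4.19
  solve Keq expr → x = -0.001273; check Q = 8932
Then remove 0.6828 M of X.
Step 3:
                   C          X
  Initial   0.008238      3.508
  Change   -0.003365    0.01009
  Equil     0.004873      3.518
  solve Keq expr → x = 0.003365; check Q = 8932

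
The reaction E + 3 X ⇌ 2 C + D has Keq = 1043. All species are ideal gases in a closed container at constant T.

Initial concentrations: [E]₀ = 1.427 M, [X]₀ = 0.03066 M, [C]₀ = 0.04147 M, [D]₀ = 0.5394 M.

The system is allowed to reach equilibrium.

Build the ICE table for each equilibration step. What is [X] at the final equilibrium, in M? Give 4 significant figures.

[X]_eq = 0.01037 M

Q₀ = 22.55 vs Keq = 1043 ⇒ Q<K, forward
Step 1:
                    E           X           C           D
  init          1.427     0.03066     0.04147      0.5394
  Δ         -0.006763    -0.02029     0.01353    0.006763
  eq             1.42     0.01037       0.055      0.5462
  solve Keq expr → x = 0.006763; check Q = 1043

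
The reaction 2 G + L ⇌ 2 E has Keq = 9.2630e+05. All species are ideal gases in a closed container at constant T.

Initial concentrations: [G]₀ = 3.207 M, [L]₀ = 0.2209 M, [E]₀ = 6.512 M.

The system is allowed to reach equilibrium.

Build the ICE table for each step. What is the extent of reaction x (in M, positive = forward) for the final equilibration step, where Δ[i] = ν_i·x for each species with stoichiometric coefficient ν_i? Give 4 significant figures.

Q₀ = 18.67 vs Keq = 9.2630e+05 ⇒ Q<K, forward
Step 1:
                    G           L           E
  Initial       3.207      0.2209       6.512
  Change      -0.4418     -0.2209      0.4418
  Equil         2.765  6.8271e-06       6.954
  solve Keq expr → x = 0.2209; check Q = 9.2630e+05

x = 0.2209 M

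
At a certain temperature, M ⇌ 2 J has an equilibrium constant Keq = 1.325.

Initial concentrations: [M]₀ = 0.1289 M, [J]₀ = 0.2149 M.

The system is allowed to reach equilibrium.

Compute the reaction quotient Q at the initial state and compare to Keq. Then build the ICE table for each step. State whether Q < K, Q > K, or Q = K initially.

Q₀ = 0.3583 vs Keq = 1.325 ⇒ Q<K, forward
Step 1:
                  M         J
  I          0.1289    0.2149
  C        -0.05208    0.1042
  E         0.07682    0.3191
  solve Keq expr → x = 0.05208; check Q = 1.325

Q₀ = 0.3583; Q < K (proceeds forward)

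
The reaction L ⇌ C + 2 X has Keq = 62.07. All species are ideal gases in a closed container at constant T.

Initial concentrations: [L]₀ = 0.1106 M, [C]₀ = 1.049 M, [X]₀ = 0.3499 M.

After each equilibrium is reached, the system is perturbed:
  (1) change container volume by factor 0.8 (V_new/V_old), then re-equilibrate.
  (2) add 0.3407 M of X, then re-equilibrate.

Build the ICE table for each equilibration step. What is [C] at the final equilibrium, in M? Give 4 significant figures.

[C]_eq = 1.426 M

Q₀ = 1.161 vs Keq = 62.07 ⇒ Q<K, forward
Step 1:
                  L         C         X
  Initial    0.1106     1.049    0.3499
  Change    -0.1048    0.1048    0.2096
  Equil    0.005818     1.154    0.5595
  solve Keq expr → x = 0.1048; check Q = 62.07
Then change container volume by factor 0.8 (V_new/V_old).
Step 2:
                  L         C         X
  Initial  0.007273     1.442    0.6993
  Change   0.003815 -0.003815  -0.00763
  Equil     0.01109     1.438    0.6917
  solve Keq expr → x = -0.003815; check Q = 62.07
Then add 0.3407 M of X.
Step 3:
                  L         C         X
  Initial   0.01109     1.438     1.032
  Change    0.01225  -0.01225  -0.02451
  Equil     0.02334     1.426     1.008
  solve Keq expr → x = -0.01225; check Q = 62.07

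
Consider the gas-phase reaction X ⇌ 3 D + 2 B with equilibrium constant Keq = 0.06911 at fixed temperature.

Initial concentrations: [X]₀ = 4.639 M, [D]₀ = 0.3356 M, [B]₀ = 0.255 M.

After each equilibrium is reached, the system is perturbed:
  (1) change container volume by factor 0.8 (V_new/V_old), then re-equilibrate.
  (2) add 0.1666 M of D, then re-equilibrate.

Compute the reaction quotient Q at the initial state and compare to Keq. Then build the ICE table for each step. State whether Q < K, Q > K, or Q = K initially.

Q₀ = 5.2981e-04 vs Keq = 0.06911 ⇒ Q<K, forward
Step 1:
                  X         D         B
  init        4.639    0.3356     0.255
  Δ         -0.1916    0.5748    0.3832
  eq          4.447    0.9104    0.6382
  solve Keq expr → x = 0.1916; check Q = 0.06911
Then change container volume by factor 0.8 (V_new/V_old).
Step 2:
                  X         D         B
  init        5.559     1.138    0.7978
  Δ         0.06253   -0.1876   -0.1251
  eq          5.622    0.9504    0.6727
  solve Keq expr → x = -0.06253; check Q = 0.06911
Then add 0.1666 M of D.
Step 3:
                  X         D         B
  init        5.622     1.117    0.6727
  Δ          0.0326   -0.0978   -0.0652
  eq          5.654     1.019    0.6075
  solve Keq expr → x = -0.0326; check Q = 0.06911

Q₀ = 5.2981e-04; Q < K (proceeds forward)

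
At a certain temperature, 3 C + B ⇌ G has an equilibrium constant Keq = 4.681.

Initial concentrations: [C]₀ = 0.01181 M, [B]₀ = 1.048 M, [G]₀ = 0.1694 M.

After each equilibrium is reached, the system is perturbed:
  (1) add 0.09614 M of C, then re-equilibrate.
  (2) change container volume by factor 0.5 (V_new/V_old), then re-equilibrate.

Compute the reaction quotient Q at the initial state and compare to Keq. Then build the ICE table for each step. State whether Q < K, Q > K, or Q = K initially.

Q₀ = 9.8130e+04; Q > K (proceeds reverse)

Q₀ = 9.8130e+04 vs Keq = 4.681 ⇒ Q>K, reverse
Step 1:
                   C          B          G
  init       0.01181      1.048     0.1694
  Δ           0.2437    0.08123   -0.08123
  eq          0.2555      1.129    0.08817
  solve Keq expr → x = -0.08123; check Q = 4.681
Then add 0.09614 M of C.
Step 2:
                   C          B          G
  init        0.3516      1.129    0.08817
  Δ         -0.07261    -0.0242     0.0242
  eq           0.279      1.105     0.1124
  solve Keq expr → x = 0.0242; check Q = 4.681
Then change container volume by factor 0.5 (V_new/V_old).
Step 3:
                   C          B          G
  init        0.5581       2.21     0.2247
  Δ          -0.2448   -0.08159    0.08159
  eq          0.3133      2.128     0.3063
  solve Keq expr → x = 0.08159; check Q = 4.681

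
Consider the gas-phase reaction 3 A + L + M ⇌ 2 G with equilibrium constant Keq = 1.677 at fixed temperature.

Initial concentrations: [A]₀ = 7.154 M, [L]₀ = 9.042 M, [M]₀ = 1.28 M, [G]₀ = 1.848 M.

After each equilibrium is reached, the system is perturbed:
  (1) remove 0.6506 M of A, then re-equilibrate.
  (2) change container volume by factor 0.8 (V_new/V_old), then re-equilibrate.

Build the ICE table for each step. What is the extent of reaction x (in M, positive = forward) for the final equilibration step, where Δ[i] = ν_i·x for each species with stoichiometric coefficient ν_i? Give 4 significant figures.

Q₀ = 8.0590e-04 vs Keq = 1.677 ⇒ Q<K, forward
Step 1:
                   A          L          M          G
  I            7.154      9.042       1.28      1.848
  C           -3.732     -1.244     -1.244      2.488
  E            3.422      7.798    0.03589      4.336
  solve Keq expr → x = 1.244; check Q = 1.677
Then remove 0.6506 M of A.
Step 2:
                   A          L          M          G
  I            2.771      7.798    0.03589      4.336
  C          0.07465    0.02488    0.02488   -0.04977
  E            2.846      7.823    0.06077      4.286
  solve Keq expr → x = -0.02488; check Q = 1.677
Then change container volume by factor 0.8 (V_new/V_old).
Step 3:
                   A          L          M          G
  I            3.557      9.778    0.07597      5.358
  C         -0.09754   -0.03251   -0.03251    0.06502
  E             3.46      9.746    0.04346      5.423
  solve Keq expr → x = 0.03251; check Q = 1.677

x = 0.03251 M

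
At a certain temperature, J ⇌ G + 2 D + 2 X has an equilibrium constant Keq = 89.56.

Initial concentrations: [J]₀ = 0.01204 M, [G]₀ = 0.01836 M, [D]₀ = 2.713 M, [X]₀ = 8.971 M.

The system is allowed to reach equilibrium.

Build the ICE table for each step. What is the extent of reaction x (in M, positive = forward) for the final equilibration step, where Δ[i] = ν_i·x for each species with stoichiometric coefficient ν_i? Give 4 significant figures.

Q₀ = 903.3 vs Keq = 89.56 ⇒ Q>K, reverse
Step 1:
                   J          G          D          X
  Initial    0.01204    0.01836      2.713      8.971
  Change     0.01427   -0.01427   -0.02854   -0.02854
  Equil      0.02631   0.004089      2.684      8.942
  solve Keq expr → x = -0.01427; check Q = 89.56

x = -0.01427 M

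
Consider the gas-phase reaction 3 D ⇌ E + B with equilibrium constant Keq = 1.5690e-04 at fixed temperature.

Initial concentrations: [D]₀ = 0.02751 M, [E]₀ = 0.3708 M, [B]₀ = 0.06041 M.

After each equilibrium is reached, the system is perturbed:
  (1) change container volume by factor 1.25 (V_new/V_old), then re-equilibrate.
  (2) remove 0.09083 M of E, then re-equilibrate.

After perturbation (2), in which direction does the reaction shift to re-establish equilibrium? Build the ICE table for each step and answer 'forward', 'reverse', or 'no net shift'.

Q₀ = 1076 vs Keq = 1.5690e-04 ⇒ Q>K, reverse
Step 1:
                    D           E           B
  Initial     0.02751      0.3708     0.06041
  Change       0.1812    -0.06041    -0.06041
  Equil        0.2087      0.3104  4.5966e-06
  solve Keq expr → x = -0.06041; check Q = 1.5690e-04
Then change container volume by factor 1.25 (V_new/V_old).
Step 2:
                    D           E           B
  Initial       0.167      0.2483  3.6773e-06
  Change   2.2060e-06 -7.3534e-07 -7.3534e-07
  Equil         0.167      0.2483  2.9420e-06
  solve Keq expr → x = -7.3534e-07; check Q = 1.5690e-04
Then remove 0.09083 M of E.
Step 3:
                    D           E           B
  Initial       0.167      0.1575  2.9420e-06
  Change  -5.0890e-06  1.6963e-06  1.6963e-06
  Equil         0.167      0.1575  4.6383e-06
  solve Keq expr → x = 1.6963e-06; check Q = 1.5690e-04

Direction: forward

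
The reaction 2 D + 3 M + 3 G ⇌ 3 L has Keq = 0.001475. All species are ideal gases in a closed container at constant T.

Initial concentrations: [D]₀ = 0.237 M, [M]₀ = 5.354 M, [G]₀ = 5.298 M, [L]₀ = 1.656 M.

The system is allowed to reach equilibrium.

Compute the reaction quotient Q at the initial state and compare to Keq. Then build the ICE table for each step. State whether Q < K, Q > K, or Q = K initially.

Q₀ = 0.003543; Q > K (proceeds reverse)

Q₀ = 0.003543 vs Keq = 0.001475 ⇒ Q>K, reverse
Step 1:
                    D           M           G           L
  Initial       0.237       5.354       5.298       1.656
  Change      0.07407      0.1111      0.1111     -0.1111
  Equil        0.3111       5.465       5.409       1.545
  solve Keq expr → x = -0.03704; check Q = 0.001475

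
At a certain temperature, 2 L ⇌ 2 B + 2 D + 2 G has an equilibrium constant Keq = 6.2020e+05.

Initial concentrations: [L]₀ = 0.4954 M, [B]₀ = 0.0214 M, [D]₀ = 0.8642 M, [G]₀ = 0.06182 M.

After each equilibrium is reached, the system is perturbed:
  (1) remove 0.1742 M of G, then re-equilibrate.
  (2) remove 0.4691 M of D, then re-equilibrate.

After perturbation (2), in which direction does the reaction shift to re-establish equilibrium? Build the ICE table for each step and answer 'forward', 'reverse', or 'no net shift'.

Q₀ = 5.3260e-06 vs Keq = 6.2020e+05 ⇒ Q<K, forward
Step 1:
                  L         B         D         G
  Initial    0.4954    0.0214    0.8642   0.06182
  Change    -0.4949    0.4949    0.4949    0.4949
  Equil   4.9606e-04    0.5163     1.359    0.5567
  solve Keq expr → x = 0.2475; check Q = 6.2020e+05
Then remove 0.1742 M of G.
Step 2:
                  L         B         D         G
  Initial 4.9606e-04    0.5163     1.359    0.3825
  Change  -1.5494e-04 1.5494e-04 1.5494e-04 1.5494e-04
  Equil   3.4112e-04    0.5165     1.359    0.3827
  solve Keq expr → x = 7.7469e-05; check Q = 6.2020e+05
Then remove 0.4691 M of D.
Step 3:
                  L         B         D         G
  Initial 3.4112e-04    0.5165    0.8902    0.3827
  Change  -1.1758e-04 1.1758e-04 1.1758e-04 1.1758e-04
  Equil   2.2354e-04    0.5166    0.8903    0.3828
  solve Keq expr → x = 5.8788e-05; check Q = 6.2020e+05

Direction: forward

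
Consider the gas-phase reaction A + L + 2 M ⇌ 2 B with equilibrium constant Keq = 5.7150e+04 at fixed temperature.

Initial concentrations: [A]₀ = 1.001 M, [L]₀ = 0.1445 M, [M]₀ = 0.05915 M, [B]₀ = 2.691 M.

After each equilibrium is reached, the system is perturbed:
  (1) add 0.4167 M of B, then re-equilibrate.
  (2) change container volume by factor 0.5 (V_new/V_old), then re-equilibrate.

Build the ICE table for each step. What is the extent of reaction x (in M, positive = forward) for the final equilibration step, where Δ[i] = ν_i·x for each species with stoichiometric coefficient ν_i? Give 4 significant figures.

Q₀ = 1.4309e+04 vs Keq = 5.7150e+04 ⇒ Q<K, forward
Step 1:
                    A           L           M           B
  Initial       1.001      0.1445     0.05915       2.691
  Change     -0.01375    -0.01375     -0.0275      0.0275
  Equil        0.9873      0.1308     0.03165       2.718
  solve Keq expr → x = 0.01375; check Q = 5.7150e+04
Then add 0.4167 M of B.
Step 2:
                    A           L           M           B
  Initial      0.9873      0.1308     0.03165       3.135
  Change     0.002226    0.002226    0.004453   -0.004453
  Equil        0.9895       0.133      0.0361       3.131
  solve Keq expr → x = -0.002226; check Q = 5.7150e+04
Then change container volume by factor 0.5 (V_new/V_old).
Step 3:
                    A           L           M           B
  Initial       1.979       0.266     0.07221       6.261
  Change     -0.01725    -0.01725     -0.0345      0.0345
  Equil         1.962      0.2487     0.03771       6.296
  solve Keq expr → x = 0.01725; check Q = 5.7150e+04

x = 0.01725 M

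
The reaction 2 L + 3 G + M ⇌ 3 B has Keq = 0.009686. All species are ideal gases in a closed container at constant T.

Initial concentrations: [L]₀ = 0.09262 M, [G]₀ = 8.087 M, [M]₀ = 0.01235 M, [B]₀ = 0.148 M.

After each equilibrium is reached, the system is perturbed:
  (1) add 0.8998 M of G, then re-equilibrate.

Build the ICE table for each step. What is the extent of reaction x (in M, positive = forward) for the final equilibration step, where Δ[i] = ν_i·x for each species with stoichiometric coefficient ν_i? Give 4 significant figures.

x = 0.001998 M

Q₀ = 0.05786 vs Keq = 0.009686 ⇒ Q>K, reverse
Step 1:
                   L          G          M          B
  init       0.09262      8.087    0.01235      0.148
  Δ          0.02143    0.03214    0.01071   -0.03214
  eq           0.114      8.119    0.02306     0.1159
  solve Keq expr → x = -0.01071; check Q = 0.009686
Then add 0.8998 M of G.
Step 2:
                   L          G          M          B
  init         0.114      9.019    0.02306     0.1159
  Δ        -0.003997  -0.005995  -0.001998   0.005995
  eq          0.1101      9.013    0.02107     0.1219
  solve Keq expr → x = 0.001998; check Q = 0.009686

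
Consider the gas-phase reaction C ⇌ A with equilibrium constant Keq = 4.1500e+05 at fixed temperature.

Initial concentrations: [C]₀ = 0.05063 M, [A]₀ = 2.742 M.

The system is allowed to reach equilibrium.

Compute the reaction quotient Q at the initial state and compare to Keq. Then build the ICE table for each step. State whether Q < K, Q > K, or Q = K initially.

Q₀ = 54.16 vs Keq = 4.1500e+05 ⇒ Q<K, forward
Step 1:
                    C           A
  I           0.05063       2.742
  C          -0.05062     0.05062
  E        6.7292e-06       2.793
  solve Keq expr → x = 0.05062; check Q = 4.1500e+05

Q₀ = 54.16; Q < K (proceeds forward)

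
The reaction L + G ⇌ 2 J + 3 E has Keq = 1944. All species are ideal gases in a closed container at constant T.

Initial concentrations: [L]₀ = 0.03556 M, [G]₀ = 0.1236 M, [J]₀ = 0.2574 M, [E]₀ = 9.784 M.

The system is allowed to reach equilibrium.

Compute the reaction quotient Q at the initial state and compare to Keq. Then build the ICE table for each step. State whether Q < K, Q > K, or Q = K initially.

Q₀ = 1.4118e+04 vs Keq = 1944 ⇒ Q>K, reverse
Step 1:
                  L         G         J         E
  Initial   0.03556    0.1236    0.2574     9.784
  Change    0.04389   0.04389  -0.08779   -0.1317
  Equil     0.07945    0.1675    0.1696     9.652
  solve Keq expr → x = -0.04389; check Q = 1944

Q₀ = 1.4118e+04; Q > K (proceeds reverse)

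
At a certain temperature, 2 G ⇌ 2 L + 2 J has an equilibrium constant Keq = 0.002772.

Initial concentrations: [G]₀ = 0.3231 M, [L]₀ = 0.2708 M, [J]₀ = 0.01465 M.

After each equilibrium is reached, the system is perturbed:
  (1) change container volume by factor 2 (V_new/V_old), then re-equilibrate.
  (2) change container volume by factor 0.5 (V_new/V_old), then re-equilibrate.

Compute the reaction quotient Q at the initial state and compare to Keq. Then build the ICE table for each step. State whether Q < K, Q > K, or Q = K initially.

Q₀ = 1.5076e-04; Q < K (proceeds forward)

Q₀ = 1.5076e-04 vs Keq = 0.002772 ⇒ Q<K, forward
Step 1:
                   G          L          J
  I           0.3231     0.2708    0.01465
  C         -0.03496    0.03496    0.03496
  E           0.2881     0.3058    0.04961
  solve Keq expr → x = 0.01748; check Q = 0.002772
Then change container volume by factor 2 (V_new/V_old).
Step 2:
                   G          L          J
  I           0.1441     0.1529    0.02481
  C         -0.01543    0.01543    0.01543
  E           0.1286     0.1683    0.04024
  solve Keq expr → x = 0.007716; check Q = 0.002772
Then change container volume by factor 0.5 (V_new/V_old).
Step 3:
                   G          L          J
  I           0.2573     0.3366    0.08048
  C          0.03086   -0.03086   -0.03086
  E           0.2881     0.3058    0.04961
  solve Keq expr → x = -0.01543; check Q = 0.002772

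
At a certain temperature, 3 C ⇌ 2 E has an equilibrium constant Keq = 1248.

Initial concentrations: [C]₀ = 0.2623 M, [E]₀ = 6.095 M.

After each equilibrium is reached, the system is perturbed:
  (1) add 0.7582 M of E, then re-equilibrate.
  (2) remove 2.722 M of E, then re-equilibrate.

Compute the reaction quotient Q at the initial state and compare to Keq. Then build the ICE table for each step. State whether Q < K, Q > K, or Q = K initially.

Q₀ = 2059; Q > K (proceeds reverse)

Q₀ = 2059 vs Keq = 1248 ⇒ Q>K, reverse
Step 1:
                    C           E
  I            0.2623       6.095
  C           0.04656    -0.03104
  E            0.3089       6.064
  solve Keq expr → x = -0.01552; check Q = 1248
Then add 0.7582 M of E.
Step 2:
                    C           E
  I            0.3089       6.822
  C            0.0247    -0.01647
  E            0.3336       6.806
  solve Keq expr → x = -0.008233; check Q = 1248
Then remove 2.722 M of E.
Step 3:
                    C           E
  I            0.3336       4.084
  C          -0.09384     0.06256
  E            0.2397       4.146
  solve Keq expr → x = 0.03128; check Q = 1248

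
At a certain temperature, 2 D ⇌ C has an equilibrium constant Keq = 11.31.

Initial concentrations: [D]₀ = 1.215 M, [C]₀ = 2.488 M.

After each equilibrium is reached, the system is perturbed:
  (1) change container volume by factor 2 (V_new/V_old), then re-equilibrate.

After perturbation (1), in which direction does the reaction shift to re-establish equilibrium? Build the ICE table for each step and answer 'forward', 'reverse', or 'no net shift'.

Direction: reverse

Q₀ = 1.685 vs Keq = 11.31 ⇒ Q<K, forward
Step 1:
                    D           C
  Initial       1.215       2.488
  Change      -0.7135      0.3567
  Equil        0.5015       2.845
  solve Keq expr → x = 0.3567; check Q = 11.31
Then change container volume by factor 2 (V_new/V_old).
Step 2:
                    D           C
  Initial      0.2508       1.422
  Change      0.09772    -0.04886
  Equil        0.3485       1.374
  solve Keq expr → x = -0.04886; check Q = 11.31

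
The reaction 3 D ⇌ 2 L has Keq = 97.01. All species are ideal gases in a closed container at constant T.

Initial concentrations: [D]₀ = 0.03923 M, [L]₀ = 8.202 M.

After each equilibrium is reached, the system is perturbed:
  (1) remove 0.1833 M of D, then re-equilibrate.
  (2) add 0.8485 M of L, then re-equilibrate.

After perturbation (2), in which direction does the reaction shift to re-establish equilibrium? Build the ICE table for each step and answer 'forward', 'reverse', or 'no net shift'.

Direction: reverse

Q₀ = 1.1143e+06 vs Keq = 97.01 ⇒ Q>K, reverse
Step 1:
                   D          L
  init       0.03923      8.202
  Δ           0.8068    -0.5378
  eq           0.846      7.664
  solve Keq expr → x = -0.2689; check Q = 97.01
Then remove 0.1833 M of D.
Step 2:
                   D          L
  init        0.6627      7.664
  Δ           0.1747    -0.1165
  eq          0.8374      7.548
  solve Keq expr → x = -0.05824; check Q = 97.01
Then add 0.8485 M of L.
Step 3:
                   D          L
  init        0.8374      8.396
  Δ          0.05884   -0.03922
  eq          0.8962      8.357
  solve Keq expr → x = -0.01961; check Q = 97.01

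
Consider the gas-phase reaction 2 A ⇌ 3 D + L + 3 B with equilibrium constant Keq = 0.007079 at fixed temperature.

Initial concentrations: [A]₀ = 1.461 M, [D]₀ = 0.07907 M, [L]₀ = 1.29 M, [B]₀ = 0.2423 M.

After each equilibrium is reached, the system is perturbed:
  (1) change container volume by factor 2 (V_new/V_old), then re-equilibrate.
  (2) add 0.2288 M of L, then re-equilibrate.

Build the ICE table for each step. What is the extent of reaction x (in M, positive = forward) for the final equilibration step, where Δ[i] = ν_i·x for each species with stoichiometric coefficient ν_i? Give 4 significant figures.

x = -0.004635 M

Q₀ = 4.2500e-06 vs Keq = 0.007079 ⇒ Q<K, forward
Step 1:
                    A           D           L           B
  Initial       1.461     0.07907        1.29      0.2423
  Change      -0.1968      0.2953     0.09842      0.2953
  Equil         1.264      0.3743       1.388      0.5376
  solve Keq expr → x = 0.09842; check Q = 0.007079
Then change container volume by factor 2 (V_new/V_old).
Step 2:
                    A           D           L           B
  Initial      0.6321      0.1872      0.6942      0.2688
  Change     -0.09845      0.1477     0.04922      0.1477
  Equil        0.5336      0.3348      0.7434      0.4165
  solve Keq expr → x = 0.04922; check Q = 0.007079
Then add 0.2288 M of L.
Step 3:
                    A           D           L           B
  Initial      0.5336      0.3348      0.9722      0.4165
  Change     0.009269     -0.0139   -0.004635     -0.0139
  Equil        0.5429      0.3209      0.9676      0.4026
  solve Keq expr → x = -0.004635; check Q = 0.007079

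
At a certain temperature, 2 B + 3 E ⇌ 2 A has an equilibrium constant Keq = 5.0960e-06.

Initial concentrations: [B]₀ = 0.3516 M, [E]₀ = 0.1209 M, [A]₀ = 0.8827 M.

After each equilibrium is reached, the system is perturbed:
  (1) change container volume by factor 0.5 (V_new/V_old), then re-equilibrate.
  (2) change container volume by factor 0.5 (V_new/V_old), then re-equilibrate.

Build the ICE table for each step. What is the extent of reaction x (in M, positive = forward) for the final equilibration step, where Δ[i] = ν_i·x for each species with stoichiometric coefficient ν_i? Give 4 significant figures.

x = 0.04456 M

Q₀ = 3567 vs Keq = 5.0960e-06 ⇒ Q>K, reverse
Step 1:
                    B           E           A
  Initial      0.3516      0.1209      0.8827
  Change       0.8779       1.317     -0.8779
  Equil          1.23       1.438    0.004785
  solve Keq expr → x = -0.439; check Q = 5.0960e-06
Then change container volume by factor 0.5 (V_new/V_old).
Step 2:
                    B           E           A
  Initial       2.459       2.876     0.00957
  Change     -0.01696    -0.02543     0.01696
  Equil         2.442        2.85     0.02653
  solve Keq expr → x = 0.008478; check Q = 5.0960e-06
Then change container volume by factor 0.5 (V_new/V_old).
Step 3:
                    B           E           A
  Initial       4.884         5.7     0.05305
  Change     -0.08911     -0.1337     0.08911
  Equil         4.795       5.567      0.1422
  solve Keq expr → x = 0.04456; check Q = 5.0960e-06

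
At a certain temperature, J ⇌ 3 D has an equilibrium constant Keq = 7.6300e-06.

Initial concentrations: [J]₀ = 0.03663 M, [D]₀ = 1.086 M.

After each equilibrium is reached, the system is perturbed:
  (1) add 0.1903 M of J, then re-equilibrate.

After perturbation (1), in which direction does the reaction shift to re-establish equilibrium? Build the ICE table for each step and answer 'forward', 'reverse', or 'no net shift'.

Q₀ = 34.97 vs Keq = 7.6300e-06 ⇒ Q>K, reverse
Step 1:
                  J         D
  I         0.03663     1.086
  C          0.3572    -1.072
  E          0.3938   0.01443
  solve Keq expr → x = -0.3572; check Q = 7.6300e-06
Then add 0.1903 M of J.
Step 2:
                  J         D
  I          0.5841   0.01443
  C       -6.7337e-04   0.00202
  E          0.5834   0.01645
  solve Keq expr → x = 6.7337e-04; check Q = 7.6300e-06

Direction: forward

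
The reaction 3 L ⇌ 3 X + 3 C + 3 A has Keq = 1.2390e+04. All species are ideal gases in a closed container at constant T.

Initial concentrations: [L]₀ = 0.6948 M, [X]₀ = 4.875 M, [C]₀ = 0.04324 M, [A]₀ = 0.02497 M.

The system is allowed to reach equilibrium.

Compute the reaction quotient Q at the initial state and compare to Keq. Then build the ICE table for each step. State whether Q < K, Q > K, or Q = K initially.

Q₀ = 4.3477e-07; Q < K (proceeds forward)

Q₀ = 4.3477e-07 vs Keq = 1.2390e+04 ⇒ Q<K, forward
Step 1:
                    L           X           C           A
  I            0.6948       4.875     0.04324     0.02497
  C           -0.5998      0.5998      0.5998      0.5998
  E           0.09504       5.475       0.643      0.6247
  solve Keq expr → x = 0.1999; check Q = 1.2390e+04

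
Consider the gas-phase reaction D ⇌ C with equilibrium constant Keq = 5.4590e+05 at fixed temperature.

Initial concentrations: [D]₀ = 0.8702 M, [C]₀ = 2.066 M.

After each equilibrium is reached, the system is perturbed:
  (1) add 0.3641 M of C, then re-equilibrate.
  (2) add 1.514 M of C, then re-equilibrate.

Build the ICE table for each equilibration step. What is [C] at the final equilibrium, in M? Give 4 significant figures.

[C]_eq = 4.814 M

Q₀ = 2.374 vs Keq = 5.4590e+05 ⇒ Q<K, forward
Step 1:
                  D         C
  Initial    0.8702     2.066
  Change    -0.8702    0.8702
  Equil   5.3786e-06     2.936
  solve Keq expr → x = 0.8702; check Q = 5.4590e+05
Then add 0.3641 M of C.
Step 2:
                  D         C
  Initial 5.3786e-06       3.3
  Change  6.6697e-07 -6.6697e-07
  Equil   6.0456e-06       3.3
  solve Keq expr → x = -6.6697e-07; check Q = 5.4590e+05
Then add 1.514 M of C.
Step 3:
                  D         C
  Initial 6.0456e-06     4.814
  Change  2.7734e-06 -2.7734e-06
  Equil   8.8190e-06     4.814
  solve Keq expr → x = -2.7734e-06; check Q = 5.4590e+05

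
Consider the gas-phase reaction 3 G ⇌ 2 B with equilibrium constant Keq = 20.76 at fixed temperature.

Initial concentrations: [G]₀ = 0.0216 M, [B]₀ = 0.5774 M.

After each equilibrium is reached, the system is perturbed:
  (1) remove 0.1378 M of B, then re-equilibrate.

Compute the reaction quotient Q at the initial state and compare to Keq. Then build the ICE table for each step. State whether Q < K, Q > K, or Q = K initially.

Q₀ = 3.3082e+04; Q > K (proceeds reverse)

Q₀ = 3.3082e+04 vs Keq = 20.76 ⇒ Q>K, reverse
Step 1:
                    G           B
  Initial      0.0216      0.5774
  Change       0.1919     -0.1279
  Equil        0.2135      0.4495
  solve Keq expr → x = -0.06397; check Q = 20.76
Then remove 0.1378 M of B.
Step 2:
                    G           B
  Initial      0.2135      0.3117
  Change     -0.03743     0.02495
  Equil        0.1761      0.3366
  solve Keq expr → x = 0.01248; check Q = 20.76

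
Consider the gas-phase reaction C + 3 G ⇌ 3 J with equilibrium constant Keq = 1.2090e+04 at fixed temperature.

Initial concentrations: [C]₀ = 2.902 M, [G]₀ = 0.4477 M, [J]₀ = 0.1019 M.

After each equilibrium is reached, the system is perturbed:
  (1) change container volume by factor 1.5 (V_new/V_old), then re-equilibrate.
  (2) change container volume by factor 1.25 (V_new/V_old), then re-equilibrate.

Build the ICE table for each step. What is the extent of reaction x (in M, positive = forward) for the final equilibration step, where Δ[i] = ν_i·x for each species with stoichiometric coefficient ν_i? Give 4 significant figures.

x = -2.4932e-04 M

Q₀ = 0.004063 vs Keq = 1.2090e+04 ⇒ Q<K, forward
Step 1:
                    C           G           J
  init          2.902      0.4477      0.1019
  Δ           -0.1437     -0.4311      0.4311
  eq            2.758     0.01656       0.533
  solve Keq expr → x = 0.1437; check Q = 1.2090e+04
Then change container volume by factor 1.5 (V_new/V_old).
Step 2:
                    C           G           J
  init          1.839     0.01104      0.3554
  Δ        5.1389e-04    0.001542   -0.001542
  eq            1.839     0.01258      0.3538
  solve Keq expr → x = -5.1389e-04; check Q = 1.2090e+04
Then change container volume by factor 1.25 (V_new/V_old).
Step 3:
                    C           G           J
  init          1.471     0.01007      0.2831
  Δ        2.4932e-04  7.4797e-04 -7.4797e-04
  eq            1.472     0.01081      0.2823
  solve Keq expr → x = -2.4932e-04; check Q = 1.2090e+04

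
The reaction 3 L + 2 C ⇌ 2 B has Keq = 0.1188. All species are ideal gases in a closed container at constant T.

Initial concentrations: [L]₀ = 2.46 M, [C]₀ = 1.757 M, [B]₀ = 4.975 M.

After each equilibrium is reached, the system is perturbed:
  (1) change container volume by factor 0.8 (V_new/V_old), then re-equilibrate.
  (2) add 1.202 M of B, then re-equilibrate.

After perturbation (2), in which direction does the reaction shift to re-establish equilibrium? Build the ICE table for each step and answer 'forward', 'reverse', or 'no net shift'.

Q₀ = 0.5386 vs Keq = 0.1188 ⇒ Q>K, reverse
Step 1:
                    L           C           B
  Initial        2.46       1.757       4.975
  Change       0.7502      0.5002     -0.5002
  Equil          3.21       2.257       4.475
  solve Keq expr → x = -0.2501; check Q = 0.1188
Then change container volume by factor 0.8 (V_new/V_old).
Step 2:
                    L           C           B
  Initial       4.013       2.821       5.594
  Change      -0.4395      -0.293       0.293
  Equil         3.573       2.528       5.887
  solve Keq expr → x = 0.1465; check Q = 0.1188
Then add 1.202 M of B.
Step 3:
                    L           C           B
  Initial       3.573       2.528       7.089
  Change       0.2456      0.1637     -0.1637
  Equil         3.819       2.692       6.925
  solve Keq expr → x = -0.08186; check Q = 0.1188

Direction: reverse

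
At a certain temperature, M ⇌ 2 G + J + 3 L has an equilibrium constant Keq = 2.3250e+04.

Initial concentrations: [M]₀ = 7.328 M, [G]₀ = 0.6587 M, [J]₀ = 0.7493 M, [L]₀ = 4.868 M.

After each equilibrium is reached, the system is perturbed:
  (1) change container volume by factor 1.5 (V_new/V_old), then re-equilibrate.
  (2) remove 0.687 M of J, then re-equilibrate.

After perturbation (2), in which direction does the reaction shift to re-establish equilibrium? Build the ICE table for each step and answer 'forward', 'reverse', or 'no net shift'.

Q₀ = 5.118 vs Keq = 2.3250e+04 ⇒ Q<K, forward
Step 1:
                   M          G          J          L
  I            7.328     0.6587     0.7493      4.868
  C           -2.222      4.444      2.222      6.666
  E            5.106      5.103      2.971      11.53
  solve Keq expr → x = 2.222; check Q = 2.3250e+04
Then change container volume by factor 1.5 (V_new/V_old).
Step 2:
                   M          G          J          L
  I            3.404      3.402      1.981      7.689
  C          -0.7325      1.465     0.7325      2.197
  E            2.671      4.867      2.713      9.887
  solve Keq expr → x = 0.7325; check Q = 2.3250e+04
Then remove 0.687 M of J.
Step 3:
                   M          G          J          L
  I            2.671      4.867      2.026      9.887
  C           -0.114      0.228      0.114      0.342
  E            2.557      5.095       2.14      10.23
  solve Keq expr → x = 0.114; check Q = 2.3250e+04

Direction: forward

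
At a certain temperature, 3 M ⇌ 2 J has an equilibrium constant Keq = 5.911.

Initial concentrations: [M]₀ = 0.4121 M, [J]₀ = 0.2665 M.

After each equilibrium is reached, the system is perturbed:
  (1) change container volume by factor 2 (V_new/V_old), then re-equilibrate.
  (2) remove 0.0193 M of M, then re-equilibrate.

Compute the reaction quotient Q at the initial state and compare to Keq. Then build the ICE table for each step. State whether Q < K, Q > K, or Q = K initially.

Q₀ = 1.015; Q < K (proceeds forward)

Q₀ = 1.015 vs Keq = 5.911 ⇒ Q<K, forward
Step 1:
                    M           J
  init         0.4121      0.2665
  Δ           -0.1343     0.08952
  eq           0.2778       0.356
  solve Keq expr → x = 0.04476; check Q = 5.911
Then change container volume by factor 2 (V_new/V_old).
Step 2:
                    M           J
  init         0.1389       0.178
  Δ             0.025    -0.01667
  eq           0.1639      0.1613
  solve Keq expr → x = -0.008334; check Q = 5.911
Then remove 0.0193 M of M.
Step 3:
                    M           J
  init         0.1446      0.1613
  Δ           0.01326   -0.008839
  eq           0.1579      0.1525
  solve Keq expr → x = -0.004419; check Q = 5.911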